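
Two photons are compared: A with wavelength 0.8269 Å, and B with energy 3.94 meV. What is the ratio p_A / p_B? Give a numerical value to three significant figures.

3.81 × 10^6

p_A = 8.013 × 10^-24 kg·m/s (from wavelength = 0.8269 Å, via p = h/λ).
p_B = 2.106 × 10^-30 kg·m/s (from energy = 3.94 meV, via p = E/c).
Ratio = 8.013 × 10^-24 / 2.106 × 10^-30 = 3.81 × 10^6.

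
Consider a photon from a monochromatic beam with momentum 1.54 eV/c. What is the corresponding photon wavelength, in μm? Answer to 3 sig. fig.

0.805 μm

Take h = 6.62607015·10^-34 J·s, c = 2.99792458·10^8 m/s, 1 eV = 1.602176634·10^-19 J.
Convert to SI: p = 1.54 eV/c = 8.2302·10^-28 kg·m/s.
The photon relation is λ = h/p, giving λ = 8.051·10^-7 m.
Converting to μm: λ = 0.8051 μm ≈ 0.805 μm.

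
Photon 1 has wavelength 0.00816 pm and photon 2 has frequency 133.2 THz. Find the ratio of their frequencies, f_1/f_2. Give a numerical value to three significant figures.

2.76 × 10^8

f_1 = 3.674 × 10^22 Hz (from wavelength = 0.00816 pm, via f = c/λ).
f_2 = 1.332 × 10^14 Hz (from frequency = 133.2 THz, via f given directly).
Ratio = 3.674 × 10^22 / 1.332 × 10^14 = 2.76 × 10^8.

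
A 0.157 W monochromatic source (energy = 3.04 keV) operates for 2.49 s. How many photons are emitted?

8.03 × 10^14 photons

Total energy: E_total = P·t = 0.157 × 2.49 = 0.3909 J.
Per-photon energy: E = 4.871 × 10^-16 J.
N = E_total / E_photon = 8.03 × 10^14.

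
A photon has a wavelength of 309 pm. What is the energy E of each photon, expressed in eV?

4010 eV

Convert to SI: λ = 309 pm = 3.09 × 10^-10 m.
The photon relation is E = hc/λ, giving E = 6.429 × 10^-16 J.
Converting to eV: E = 4012 eV ≈ 4010 eV.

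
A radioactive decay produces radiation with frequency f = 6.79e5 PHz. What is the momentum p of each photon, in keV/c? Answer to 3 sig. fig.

Convert to SI: f = 6.79e5 PHz = 6.79e20 Hz.
Apply p = hf/c: p = 1.501e-21 kg·m/s.
Converting to keV/c: p = 2808 keV/c ≈ 2810 keV/c.

2810 keV/c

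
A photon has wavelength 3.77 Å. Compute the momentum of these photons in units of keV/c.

(h = 6.62607015e-34 J·s, c = 2.99792458e8 m/s, 1 eV = 1.602176634e-19 J.)
First convert: λ = 3.77 Å = 3.77e-10 m.
The photon relation is p = h/λ, giving p = 1.758e-24 kg·m/s.
Converting to keV/c: p = 3.289 keV/c ≈ 3.29 keV/c.

3.29 keV/c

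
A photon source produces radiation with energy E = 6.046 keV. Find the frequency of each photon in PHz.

(h = 6.62607015e-34 J·s, 1 eV = 1.602176634e-19 J.)
In SI units: E = 6.046 keV = 9.6868e-16 J.
Apply f = E/h: f = 1.462e18 Hz.
Converting to PHz: f = 1462 PHz ≈ 1460 PHz.

1460 PHz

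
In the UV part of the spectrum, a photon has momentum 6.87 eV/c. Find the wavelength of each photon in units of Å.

1800 Å

(h = 6.62607015e-34 J·s, c = 2.99792458e8 m/s, 1 eV = 1.602176634e-19 J.)
Convert to SI: p = 6.87 eV/c = 3.6715e-27 kg·m/s.
Since λ = h/p for a photon, λ = 1.805e-7 m.
Converting to Å: λ = 1805 Å ≈ 1800 Å.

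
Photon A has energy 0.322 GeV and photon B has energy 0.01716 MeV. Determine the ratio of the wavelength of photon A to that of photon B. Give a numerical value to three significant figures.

5.33·10^-5

λ_A = 3.850·10^-15 m (from energy = 0.322 GeV, via λ = hc/E).
λ_B = 7.225·10^-11 m (from energy = 0.01716 MeV, via λ = hc/E).
Ratio = 3.850·10^-15 / 7.225·10^-11 = 5.33·10^-5.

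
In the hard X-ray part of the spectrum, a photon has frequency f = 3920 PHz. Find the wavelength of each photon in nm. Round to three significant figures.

(c = 2.99792458·10^8 m/s.)
In SI units: f = 3920 PHz = 3.92·10^18 Hz.
For a photon λ = c/f, so λ = 7.648·10^-11 m.
Converting to nm: λ = 0.07648 nm ≈ 0.0765 nm.

0.0765 nm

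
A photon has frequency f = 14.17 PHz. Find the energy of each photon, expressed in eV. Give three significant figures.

58.6 eV

Convert to SI: f = 14.17 PHz = 1.417e16 Hz.
Since E = hf for a photon, E = 9.389e-18 J.
Converting to eV: E = 58.60 eV ≈ 58.6 eV.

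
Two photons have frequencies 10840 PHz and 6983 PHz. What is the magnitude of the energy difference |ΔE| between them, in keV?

16.0 keV

Using E = hf: E₁ = 7.1827 × 10^-15 J, E₂ = 4.6270 × 10^-15 J.
|ΔE| = |7.1827 × 10^-15 − 4.6270 × 10^-15| = 2.56 × 10^-15 J = 16.0 keV.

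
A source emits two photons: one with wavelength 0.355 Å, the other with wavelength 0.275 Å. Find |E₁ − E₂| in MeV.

Using E = hc/λ: E₁ = 5.596e-15 J, E₂ = 7.223e-15 J.
|ΔE| = |5.596e-15 − 7.223e-15| = 1.63e-15 J = 0.0102 MeV.

0.0102 MeV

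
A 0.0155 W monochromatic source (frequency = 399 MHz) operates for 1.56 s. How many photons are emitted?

Total energy: E_total = P·t = 0.0155 × 1.56 = 0.02418 J.
Per-photon energy: E = 2.644e-25 J.
N = E_total / E_photon = 9.15e22.

9.15e22 photons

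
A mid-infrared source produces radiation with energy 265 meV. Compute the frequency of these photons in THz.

64.1 THz

Convert to SI: E = 265 meV = 4.2458 × 10^-20 J.
Apply f = E/h: f = 6.408 × 10^13 Hz.
Converting to THz: f = 64.08 THz ≈ 64.1 THz.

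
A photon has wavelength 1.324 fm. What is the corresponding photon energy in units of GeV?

0.936 GeV

(h = 6.62607015·10^-34 J·s, c = 2.99792458·10^8 m/s, 1 eV = 1.602176634·10^-19 J.)
In SI units: λ = 1.324 fm = 1.324·10^-15 m.
For a photon E = hc/λ, so E = 1.500·10^-10 J.
Converting to GeV: E = 0.9364 GeV ≈ 0.936 GeV.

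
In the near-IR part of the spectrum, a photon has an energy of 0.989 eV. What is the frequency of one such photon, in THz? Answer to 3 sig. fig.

239 THz

Use h = 6.62607015 × 10^-34 J·s, 1 eV = 1.602176634 × 10^-19 J.
In SI units: E = 0.989 eV = 1.5846 × 10^-19 J.
Since f = E/h for a photon, f = 2.391 × 10^14 Hz.
Converting to THz: f = 239.1 THz ≈ 239 THz.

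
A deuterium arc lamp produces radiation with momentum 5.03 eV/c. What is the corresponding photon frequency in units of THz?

1220 THz

In SI units: p = 5.03 eV/c = 2.6882 × 10^-27 kg·m/s.
Since f = pc/h for a photon, f = 1.216 × 10^15 Hz.
Converting to THz: f = 1216 THz ≈ 1220 THz.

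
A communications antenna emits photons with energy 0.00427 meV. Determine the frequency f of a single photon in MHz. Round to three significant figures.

(h = 6.62607015·10^-34 J·s, 1 eV = 1.602176634·10^-19 J.)
First convert: E = 0.00427 meV = 6.8413·10^-25 J.
Apply f = E/h: f = 1.032·10^9 Hz.
Converting to MHz: f = 1032 MHz ≈ 1030 MHz.

1030 MHz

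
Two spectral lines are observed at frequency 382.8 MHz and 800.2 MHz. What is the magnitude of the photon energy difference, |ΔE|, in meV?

Using E = hf: E₁ = 2.5365 × 10^-25 J, E₂ = 5.3022 × 10^-25 J.
|ΔE| = |2.5365 × 10^-25 − 5.3022 × 10^-25| = 2.77 × 10^-25 J = 1.73 × 10^-3 meV.

1.73 × 10^-3 meV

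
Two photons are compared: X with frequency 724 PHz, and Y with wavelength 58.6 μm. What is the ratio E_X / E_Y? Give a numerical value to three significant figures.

1.42e5

E_X = 4.797e-16 J (from frequency = 724 PHz, via E = hf).
E_Y = 3.390e-21 J (from wavelength = 58.6 μm, via E = hc/λ).
Ratio = 4.797e-16 / 3.390e-21 = 1.42e5.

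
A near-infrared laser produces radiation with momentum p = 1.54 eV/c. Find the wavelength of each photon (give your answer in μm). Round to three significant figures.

0.805 μm

Use h = 6.62607015 × 10^-34 J·s, c = 2.99792458 × 10^8 m/s, 1 eV = 1.602176634 × 10^-19 J.
Convert to SI: p = 1.54 eV/c = 8.2302 × 10^-28 kg·m/s.
Since λ = h/p for a photon, λ = 8.051 × 10^-7 m.
Converting to μm: λ = 0.8051 μm ≈ 0.805 μm.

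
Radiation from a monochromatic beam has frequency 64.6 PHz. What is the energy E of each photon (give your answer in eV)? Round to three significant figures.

In SI units: f = 64.6 PHz = 6.46 × 10^16 Hz.
For a photon E = hf, so E = 4.280 × 10^-17 J.
Converting to eV: E = 267.2 eV ≈ 267 eV.

267 eV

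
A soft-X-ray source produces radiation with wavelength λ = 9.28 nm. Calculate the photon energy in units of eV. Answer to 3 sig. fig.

134 eV

Use h = 6.62607015 × 10^-34 J·s, c = 2.99792458 × 10^8 m/s, 1 eV = 1.602176634 × 10^-19 J.
First convert: λ = 9.28 nm = 9.28 × 10^-9 m.
Since E = hc/λ for a photon, E = 2.141 × 10^-17 J.
Converting to eV: E = 133.6 eV ≈ 134 eV.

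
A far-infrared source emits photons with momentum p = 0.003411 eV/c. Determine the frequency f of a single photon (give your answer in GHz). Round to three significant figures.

825 GHz

Take h = 6.62607015 × 10^-34 J·s, c = 2.99792458 × 10^8 m/s, 1 eV = 1.602176634 × 10^-19 J.
In SI units: p = 0.003411 eV/c = 1.8229 × 10^-30 kg·m/s.
Since f = pc/h for a photon, f = 8.248 × 10^11 Hz.
Converting to GHz: f = 824.8 GHz ≈ 825 GHz.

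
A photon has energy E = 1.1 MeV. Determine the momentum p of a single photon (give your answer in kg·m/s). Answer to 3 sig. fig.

Convert to SI: E = 1.1 MeV = 1.7624 × 10^-13 J.
For a photon p = E/c, so p = 5.879 × 10^-22 kg·m/s.
So p ≈ 5.88 × 10^-22 kg·m/s.

5.88 × 10^-22 kg·m/s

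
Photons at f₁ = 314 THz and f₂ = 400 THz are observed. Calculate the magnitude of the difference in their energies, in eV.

Using E = hf: E₁ = 2.081 × 10^-19 J, E₂ = 2.650 × 10^-19 J.
|ΔE| = |2.081 × 10^-19 − 2.650 × 10^-19| = 5.70 × 10^-20 J = 0.356 eV.

0.356 eV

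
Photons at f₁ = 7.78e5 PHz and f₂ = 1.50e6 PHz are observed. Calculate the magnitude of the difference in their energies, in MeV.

2.99 MeV

Using E = hf: E₁ = 5.155e-13 J, E₂ = 9.939e-13 J.
|ΔE| = |5.155e-13 − 9.939e-13| = 4.78e-13 J = 2.99 MeV.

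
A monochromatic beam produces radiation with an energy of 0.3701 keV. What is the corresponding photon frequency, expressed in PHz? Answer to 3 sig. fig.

Use h = 6.62607015e-34 J·s, 1 eV = 1.602176634e-19 J.
In SI units: E = 0.3701 keV = 5.9297e-17 J.
Apply f = E/h: f = 8.949e16 Hz.
Converting to PHz: f = 89.49 PHz ≈ 89.5 PHz.

89.5 PHz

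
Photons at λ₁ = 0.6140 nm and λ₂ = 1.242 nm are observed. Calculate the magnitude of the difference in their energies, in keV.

1.02 keV

Using E = hc/λ: E₁ = 3.2353·10^-16 J, E₂ = 1.5994·10^-16 J.
|ΔE| = |3.2353·10^-16 − 1.5994·10^-16| = 1.64·10^-16 J = 1.02 keV.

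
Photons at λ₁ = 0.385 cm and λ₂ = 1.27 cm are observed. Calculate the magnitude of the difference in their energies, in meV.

Using E = hc/λ: E₁ = 5.160 × 10^-23 J, E₂ = 1.564 × 10^-23 J.
|ΔE| = |5.160 × 10^-23 − 1.564 × 10^-23| = 3.60 × 10^-23 J = 0.224 meV.

0.224 meV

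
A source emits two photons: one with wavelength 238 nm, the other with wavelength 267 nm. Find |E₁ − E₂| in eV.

0.566 eV

Using E = hc/λ: E₁ = 8.346 × 10^-19 J, E₂ = 7.440 × 10^-19 J.
|ΔE| = |8.346 × 10^-19 − 7.440 × 10^-19| = 9.07 × 10^-20 J = 0.566 eV.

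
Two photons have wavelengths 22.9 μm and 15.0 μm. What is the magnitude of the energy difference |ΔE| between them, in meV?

28.5 meV

Using E = hc/λ: E₁ = 8.674 × 10^-21 J, E₂ = 1.324 × 10^-20 J.
|ΔE| = |8.674 × 10^-21 − 1.324 × 10^-20| = 4.57 × 10^-21 J = 28.5 meV.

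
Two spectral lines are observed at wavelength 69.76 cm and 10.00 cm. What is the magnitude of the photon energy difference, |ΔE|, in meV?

Using E = hc/λ: E₁ = 2.8475e-25 J, E₂ = 1.9864e-24 J.
|ΔE| = |2.8475e-25 − 1.9864e-24| = 1.70e-24 J = 0.0106 meV.

0.0106 meV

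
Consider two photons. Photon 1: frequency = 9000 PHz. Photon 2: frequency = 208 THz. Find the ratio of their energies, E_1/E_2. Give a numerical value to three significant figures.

E_1 = 5.963e-15 J (from frequency = 9000 PHz, via E = hf).
E_2 = 1.378e-19 J (from frequency = 208 THz, via E = hf).
Ratio = 5.963e-15 / 1.378e-19 = 4.33e4.

4.33e4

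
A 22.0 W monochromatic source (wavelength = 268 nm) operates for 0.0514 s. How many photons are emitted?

Total energy: E_total = P·t = 22.0 × 0.0514 = 1.131 J.
Per-photon energy: E = 7.412 × 10^-19 J.
N = E_total / E_photon = 1.53 × 10^18.

1.53 × 10^18 photons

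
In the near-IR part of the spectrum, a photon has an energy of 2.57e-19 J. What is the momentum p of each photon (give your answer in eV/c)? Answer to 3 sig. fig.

1.60 eV/c

(c = 2.99792458e8 m/s, 1 eV = 1.602176634e-19 J.)
The photon relation is p = E/c, giving p = 8.573e-28 kg·m/s.
Converting to eV/c: p = 1.604 eV/c ≈ 1.60 eV/c.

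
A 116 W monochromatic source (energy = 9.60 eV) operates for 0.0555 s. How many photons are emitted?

4.19 × 10^18 photons

Total energy: E_total = P·t = 116 × 0.0555 = 6.438 J.
Per-photon energy: E = 1.538 × 10^-18 J.
N = E_total / E_photon = 4.19 × 10^18.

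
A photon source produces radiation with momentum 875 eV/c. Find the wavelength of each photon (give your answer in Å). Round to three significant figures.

In SI units: p = 875 eV/c = 4.6763 × 10^-25 kg·m/s.
Apply λ = h/p: λ = 1.417 × 10^-9 m.
Converting to Å: λ = 14.17 Å ≈ 14.2 Å.

14.2 Å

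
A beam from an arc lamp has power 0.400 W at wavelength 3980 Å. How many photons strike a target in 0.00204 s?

Total energy: E_total = P·t = 0.400 × 0.00204 = 8.160 × 10^-4 J.
Per-photon energy: E = 4.991 × 10^-19 J.
N = E_total / E_photon = 1.63 × 10^15.

1.63 × 10^15 photons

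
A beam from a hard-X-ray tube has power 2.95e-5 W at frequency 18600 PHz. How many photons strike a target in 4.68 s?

Total energy: E_total = P·t = 2.95e-5 × 4.68 = 1.381e-4 J.
Per-photon energy: E = 1.232e-14 J.
N = E_total / E_photon = 1.12e10.

1.12e10 photons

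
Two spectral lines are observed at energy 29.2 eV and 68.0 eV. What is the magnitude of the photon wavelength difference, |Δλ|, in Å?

Using λ = hc/E: λ₁ = 4.246e-8 m, λ₂ = 1.823e-8 m.
|Δλ| = |4.246e-8 − 1.823e-8| = 2.42e-8 m = 242 Å.

242 Å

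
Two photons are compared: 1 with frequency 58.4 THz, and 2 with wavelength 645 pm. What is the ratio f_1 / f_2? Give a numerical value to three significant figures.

f_1 = 5.840e13 Hz (from frequency = 58.4 THz, via f given directly).
f_2 = 4.648e17 Hz (from wavelength = 645 pm, via f = c/λ).
Ratio = 5.840e13 / 4.648e17 = 1.26e-4.

1.26e-4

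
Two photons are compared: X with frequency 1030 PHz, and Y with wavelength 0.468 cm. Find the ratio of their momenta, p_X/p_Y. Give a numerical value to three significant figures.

1.61 × 10^7

p_X = 2.277 × 10^-24 kg·m/s (from frequency = 1030 PHz, via p = hf/c).
p_Y = 1.416 × 10^-31 kg·m/s (from wavelength = 0.468 cm, via p = h/λ).
Ratio = 2.277 × 10^-24 / 1.416 × 10^-31 = 1.61 × 10^7.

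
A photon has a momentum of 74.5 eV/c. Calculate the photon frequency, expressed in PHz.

(h = 6.62607015e-34 J·s, c = 2.99792458e8 m/s, 1 eV = 1.602176634e-19 J.)
In SI units: p = 74.5 eV/c = 3.9815e-26 kg·m/s.
Since f = pc/h for a photon, f = 1.801e16 Hz.
Converting to PHz: f = 18.01 PHz ≈ 18.0 PHz.

18.0 PHz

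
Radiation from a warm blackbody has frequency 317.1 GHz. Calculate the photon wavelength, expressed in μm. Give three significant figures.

(c = 2.99792458 × 10^8 m/s.)
First convert: f = 317.1 GHz = 3.171 × 10^11 Hz.
Since λ = c/f for a photon, λ = 9.454 × 10^-4 m.
Converting to μm: λ = 945.4 μm ≈ 945 μm.

945 μm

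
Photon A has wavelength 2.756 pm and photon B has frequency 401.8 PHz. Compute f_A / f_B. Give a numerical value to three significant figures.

f_A = 1.088 × 10^20 Hz (from wavelength = 2.756 pm, via f = c/λ).
f_B = 4.018 × 10^17 Hz (from frequency = 401.8 PHz, via f given directly).
Ratio = 1.088 × 10^20 / 4.018 × 10^17 = 271.

271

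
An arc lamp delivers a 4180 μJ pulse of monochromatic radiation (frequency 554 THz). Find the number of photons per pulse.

Per-photon energy: E = 3.671e-19 J (from frequency = 554 THz).
N = E_total / E_photon = 0.00418 J / 3.671e-19 J = 1.14e16.

1.14e16 photons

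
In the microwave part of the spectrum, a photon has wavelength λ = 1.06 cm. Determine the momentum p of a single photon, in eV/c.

1.17 × 10^-4 eV/c

(h = 6.62607015 × 10^-34 J·s, c = 2.99792458 × 10^8 m/s, 1 eV = 1.602176634 × 10^-19 J.)
First convert: λ = 1.06 cm = 0.0106 m.
The photon relation is p = h/λ, giving p = 6.251 × 10^-32 kg·m/s.
Converting to eV/c: p = 1.170 × 10^-4 eV/c ≈ 1.17 × 10^-4 eV/c.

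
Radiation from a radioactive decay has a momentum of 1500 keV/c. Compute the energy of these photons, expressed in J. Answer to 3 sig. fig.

Take c = 2.99792458e8 m/s, 1 eV = 1.602176634e-19 J.
First convert: p = 1500 keV/c = 8.0164e-22 kg·m/s.
Apply E = pc: E = 2.403e-13 J.
So E ≈ 2.40e-13 J.

2.40e-13 J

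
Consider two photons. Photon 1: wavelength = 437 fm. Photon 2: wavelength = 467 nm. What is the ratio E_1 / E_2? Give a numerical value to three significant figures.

E_1 = 4.546 × 10^-13 J (from wavelength = 437 fm, via E = hc/λ).
E_2 = 4.254 × 10^-19 J (from wavelength = 467 nm, via E = hc/λ).
Ratio = 4.546 × 10^-13 / 4.254 × 10^-19 = 1.07 × 10^6.

1.07 × 10^6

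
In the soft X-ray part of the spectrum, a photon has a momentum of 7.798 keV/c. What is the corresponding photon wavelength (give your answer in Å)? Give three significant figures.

Take h = 6.62607015e-34 J·s, c = 2.99792458e8 m/s, 1 eV = 1.602176634e-19 J.
First convert: p = 7.798 keV/c = 4.1675e-24 kg·m/s.
For a photon λ = h/p, so λ = 1.590e-10 m.
Converting to Å: λ = 1.590 Å ≈ 1.59 Å.

1.59 Å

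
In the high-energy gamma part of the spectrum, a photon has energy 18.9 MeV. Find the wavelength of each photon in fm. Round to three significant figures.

First convert: E = 18.9 MeV = 3.0281 × 10^-12 J.
Apply λ = hc/E: λ = 6.560 × 10^-14 m.
Converting to fm: λ = 65.60 fm ≈ 65.6 fm.

65.6 fm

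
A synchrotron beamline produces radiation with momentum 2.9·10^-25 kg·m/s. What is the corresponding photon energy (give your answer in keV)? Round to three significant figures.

Use c = 2.99792458·10^8 m/s, 1 eV = 1.602176634·10^-19 J.
The photon relation is E = pc, giving E = 8.694·10^-17 J.
Converting to keV: E = 0.5426 keV ≈ 0.543 keV.

0.543 keV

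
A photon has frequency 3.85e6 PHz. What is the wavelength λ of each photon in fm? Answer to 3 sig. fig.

77.9 fm

Use c = 2.99792458e8 m/s.
Convert to SI: f = 3.85e6 PHz = 3.85e21 Hz.
For a photon λ = c/f, so λ = 7.787e-14 m.
Converting to fm: λ = 77.87 fm ≈ 77.9 fm.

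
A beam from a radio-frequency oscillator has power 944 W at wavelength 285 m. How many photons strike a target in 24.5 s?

Total energy: E_total = P·t = 944 × 24.5 = 23130 J.
Per-photon energy: E = 6.970 × 10^-28 J.
N = E_total / E_photon = 3.32 × 10^31.

3.32 × 10^31 photons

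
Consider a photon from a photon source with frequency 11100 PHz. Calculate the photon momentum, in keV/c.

45.9 keV/c

(h = 6.62607015 × 10^-34 J·s, c = 2.99792458 × 10^8 m/s, 1 eV = 1.602176634 × 10^-19 J.)
First convert: f = 11100 PHz = 1.11 × 10^19 Hz.
Since p = hf/c for a photon, p = 2.453 × 10^-23 kg·m/s.
Converting to keV/c: p = 45.91 keV/c ≈ 45.9 keV/c.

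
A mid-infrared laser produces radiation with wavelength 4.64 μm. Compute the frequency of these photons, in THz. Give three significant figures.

(c = 2.99792458 × 10^8 m/s.)
In SI units: λ = 4.64 μm = 4.64 × 10^-6 m.
Apply f = c/λ: f = 6.461 × 10^13 Hz.
Converting to THz: f = 64.61 THz ≈ 64.6 THz.

64.6 THz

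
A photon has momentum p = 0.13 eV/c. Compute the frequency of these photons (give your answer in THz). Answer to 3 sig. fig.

31.4 THz

In SI units: p = 0.13 eV/c = 6.9476e-29 kg·m/s.
Since f = pc/h for a photon, f = 3.143e13 Hz.
Converting to THz: f = 31.43 THz ≈ 31.4 THz.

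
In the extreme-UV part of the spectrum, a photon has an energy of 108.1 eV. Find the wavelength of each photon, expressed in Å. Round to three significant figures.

115 Å

Use h = 6.62607015 × 10^-34 J·s, c = 2.99792458 × 10^8 m/s, 1 eV = 1.602176634 × 10^-19 J.
First convert: E = 108.1 eV = 1.7320 × 10^-17 J.
Since λ = hc/E for a photon, λ = 1.147 × 10^-8 m.
Converting to Å: λ = 114.7 Å ≈ 115 Å.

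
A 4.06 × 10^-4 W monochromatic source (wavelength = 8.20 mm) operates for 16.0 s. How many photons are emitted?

2.68 × 10^20 photons

Total energy: E_total = P·t = 4.06 × 10^-4 × 16.0 = 0.006496 J.
Per-photon energy: E = 2.422 × 10^-23 J.
N = E_total / E_photon = 2.68 × 10^20.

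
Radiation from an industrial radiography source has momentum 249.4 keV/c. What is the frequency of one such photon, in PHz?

6.03 × 10^4 PHz

In SI units: p = 249.4 keV/c = 1.3329 × 10^-22 kg·m/s.
For a photon f = pc/h, so f = 6.030 × 10^19 Hz.
Converting to PHz: f = 60300 PHz ≈ 6.03 × 10^4 PHz.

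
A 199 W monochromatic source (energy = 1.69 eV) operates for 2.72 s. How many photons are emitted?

Total energy: E_total = P·t = 199 × 2.72 = 541.3 J.
Per-photon energy: E = 2.708 × 10^-19 J.
N = E_total / E_photon = 2.00 × 10^21.

2.00 × 10^21 photons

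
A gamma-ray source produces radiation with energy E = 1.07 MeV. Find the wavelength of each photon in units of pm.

Use h = 6.62607015e-34 J·s, c = 2.99792458e8 m/s, 1 eV = 1.602176634e-19 J.
In SI units: E = 1.07 MeV = 1.7143e-13 J.
Apply λ = hc/E: λ = 1.159e-12 m.
Converting to pm: λ = 1.159 pm ≈ 1.16 pm.

1.16 pm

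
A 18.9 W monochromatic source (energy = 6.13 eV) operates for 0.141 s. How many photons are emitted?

Total energy: E_total = P·t = 18.9 × 0.141 = 2.665 J.
Per-photon energy: E = 9.821e-19 J.
N = E_total / E_photon = 2.71e18.

2.71e18 photons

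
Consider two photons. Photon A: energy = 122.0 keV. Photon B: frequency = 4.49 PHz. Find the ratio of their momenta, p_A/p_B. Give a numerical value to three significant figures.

6570

p_A = 6.520e-23 kg·m/s (from energy = 122.0 keV, via p = E/c).
p_B = 9.924e-27 kg·m/s (from frequency = 4.49 PHz, via p = hf/c).
Ratio = 6.520e-23 / 9.924e-27 = 6570.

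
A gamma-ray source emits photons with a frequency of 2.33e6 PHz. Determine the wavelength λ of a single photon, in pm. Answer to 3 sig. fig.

In SI units: f = 2.33e6 PHz = 2.33e21 Hz.
Apply λ = c/f: λ = 1.287e-13 m.
Converting to pm: λ = 0.1287 pm ≈ 0.129 pm.

0.129 pm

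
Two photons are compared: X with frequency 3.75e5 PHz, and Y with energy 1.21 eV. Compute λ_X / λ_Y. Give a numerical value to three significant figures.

λ_X = 7.994e-13 m (from frequency = 3.75e5 PHz, via λ = c/f).
λ_Y = 1.025e-6 m (from energy = 1.21 eV, via λ = hc/E).
Ratio = 7.994e-13 / 1.025e-6 = 7.80e-7.

7.80e-7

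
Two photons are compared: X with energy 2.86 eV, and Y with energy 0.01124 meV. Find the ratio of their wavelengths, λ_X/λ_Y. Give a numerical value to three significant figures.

λ_X = 4.335·10^-7 m (from energy = 2.86 eV, via λ = hc/E).
λ_Y = 0.1103 m (from energy = 0.01124 meV, via λ = hc/E).
Ratio = 4.335·10^-7 / 0.1103 = 3.93·10^-6.

3.93·10^-6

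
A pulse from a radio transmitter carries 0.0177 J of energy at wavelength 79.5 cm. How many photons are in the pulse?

7.08e22 photons

Per-photon energy: E = 2.499e-25 J (from wavelength = 79.5 cm).
N = E_total / E_photon = 0.0177 J / 2.499e-25 J = 7.08e22.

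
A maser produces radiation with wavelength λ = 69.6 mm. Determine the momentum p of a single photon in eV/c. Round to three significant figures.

First convert: λ = 69.6 mm = 0.0696 m.
For a photon p = h/λ, so p = 9.520e-33 kg·m/s.
Converting to eV/c: p = 1.781e-5 eV/c ≈ 1.78e-5 eV/c.

1.78e-5 eV/c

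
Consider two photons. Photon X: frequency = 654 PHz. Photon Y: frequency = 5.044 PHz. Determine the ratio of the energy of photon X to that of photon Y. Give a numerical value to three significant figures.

130

E_X = 4.333e-16 J (from frequency = 654 PHz, via E = hf).
E_Y = 3.342e-18 J (from frequency = 5.044 PHz, via E = hf).
Ratio = 4.333e-16 / 3.342e-18 = 130.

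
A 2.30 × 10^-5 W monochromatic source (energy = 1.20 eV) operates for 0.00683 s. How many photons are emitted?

Total energy: E_total = P·t = 2.30 × 10^-5 × 0.00683 = 1.571 × 10^-7 J.
Per-photon energy: E = 1.923 × 10^-19 J.
N = E_total / E_photon = 8.17 × 10^11.

8.17 × 10^11 photons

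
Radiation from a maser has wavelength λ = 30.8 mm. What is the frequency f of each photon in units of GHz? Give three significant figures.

9.73 GHz

Use c = 2.99792458e8 m/s.
Convert to SI: λ = 30.8 mm = 0.0308 m.
For a photon f = c/λ, so f = 9.734e9 Hz.
Converting to GHz: f = 9.734 GHz ≈ 9.73 GHz.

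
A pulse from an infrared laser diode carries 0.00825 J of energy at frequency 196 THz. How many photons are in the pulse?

6.35·10^16 photons

Per-photon energy: E = 1.299·10^-19 J (from frequency = 196 THz).
N = E_total / E_photon = 0.00825 J / 1.299·10^-19 J = 6.35·10^16.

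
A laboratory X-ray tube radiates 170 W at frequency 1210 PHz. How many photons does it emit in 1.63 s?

3.46 × 10^17 photons

Total energy: E_total = P·t = 170 × 1.63 = 277.1 J.
Per-photon energy: E = 8.018 × 10^-16 J.
N = E_total / E_photon = 3.46 × 10^17.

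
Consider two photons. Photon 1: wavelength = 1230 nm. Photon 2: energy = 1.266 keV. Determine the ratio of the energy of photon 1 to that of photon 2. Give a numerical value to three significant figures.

7.96 × 10^-4

E_1 = 1.615 × 10^-19 J (from wavelength = 1230 nm, via E = hc/λ).
E_2 = 2.028 × 10^-16 J (from energy = 1.266 keV, via E given directly).
Ratio = 1.615 × 10^-19 / 2.028 × 10^-16 = 7.96 × 10^-4.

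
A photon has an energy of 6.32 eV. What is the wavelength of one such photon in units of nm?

Take h = 6.62607015 × 10^-34 J·s, c = 2.99792458 × 10^8 m/s, 1 eV = 1.602176634 × 10^-19 J.
First convert: E = 6.32 eV = 1.0126 × 10^-18 J.
Apply λ = hc/E: λ = 1.962 × 10^-7 m.
Converting to nm: λ = 196.2 nm ≈ 196 nm.

196 nm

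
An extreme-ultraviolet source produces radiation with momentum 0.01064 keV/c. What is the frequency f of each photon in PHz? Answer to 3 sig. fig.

2.57 PHz

(h = 6.62607015 × 10^-34 J·s, c = 2.99792458 × 10^8 m/s, 1 eV = 1.602176634 × 10^-19 J.)
In SI units: p = 0.01064 keV/c = 5.6863 × 10^-27 kg·m/s.
Apply f = pc/h: f = 2.573 × 10^15 Hz.
Converting to PHz: f = 2.573 PHz ≈ 2.57 PHz.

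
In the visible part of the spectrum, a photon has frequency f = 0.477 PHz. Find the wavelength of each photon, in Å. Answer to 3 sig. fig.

(c = 2.99792458·10^8 m/s.)
First convert: f = 0.477 PHz = 4.77·10^14 Hz.
Apply λ = c/f: λ = 6.285·10^-7 m.
Converting to Å: λ = 6285 Å ≈ 6280 Å.

6280 Å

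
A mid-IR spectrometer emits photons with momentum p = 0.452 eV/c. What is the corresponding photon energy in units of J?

First convert: p = 0.452 eV/c = 2.4156e-28 kg·m/s.
Since E = pc for a photon, E = 7.242e-20 J.
So E ≈ 7.24e-20 J.

7.24e-20 J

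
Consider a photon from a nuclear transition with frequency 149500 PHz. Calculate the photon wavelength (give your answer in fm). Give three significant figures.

2010 fm

Use c = 2.99792458e8 m/s.
First convert: f = 149500 PHz = 1.495e20 Hz.
Apply λ = c/f: λ = 2.005e-12 m.
Converting to fm: λ = 2005 fm ≈ 2010 fm.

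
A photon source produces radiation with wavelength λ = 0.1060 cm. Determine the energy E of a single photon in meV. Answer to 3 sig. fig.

In SI units: λ = 0.1060 cm = 0.001060 m.
The photon relation is E = hc/λ, giving E = 1.874e-22 J.
Converting to meV: E = 1.170 meV ≈ 1.17 meV.

1.17 meV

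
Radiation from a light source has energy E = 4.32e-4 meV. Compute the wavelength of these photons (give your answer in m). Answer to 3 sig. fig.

2.87 m

Take h = 6.62607015e-34 J·s, c = 2.99792458e8 m/s, 1 eV = 1.602176634e-19 J.
Convert to SI: E = 4.32e-4 meV = 6.9214e-26 J.
Apply λ = hc/E: λ = 2.870 m.
So λ ≈ 2.87 m.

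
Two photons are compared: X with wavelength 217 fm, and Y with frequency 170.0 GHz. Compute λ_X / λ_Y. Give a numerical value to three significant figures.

λ_X = 2.170e-13 m (from wavelength = 217 fm, via λ given directly).
λ_Y = 0.001763 m (from frequency = 170.0 GHz, via λ = c/f).
Ratio = 2.170e-13 / 0.001763 = 1.23e-10.

1.23e-10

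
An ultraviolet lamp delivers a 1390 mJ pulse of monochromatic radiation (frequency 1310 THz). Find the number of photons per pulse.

Per-photon energy: E = 8.680 × 10^-19 J (from frequency = 1310 THz).
N = E_total / E_photon = 1.39 J / 8.680 × 10^-19 J = 1.60 × 10^18.

1.60 × 10^18 photons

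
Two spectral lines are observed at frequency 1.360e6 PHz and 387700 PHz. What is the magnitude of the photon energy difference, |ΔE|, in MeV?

Using E = hf: E₁ = 9.0115e-13 J, E₂ = 2.5689e-13 J.
|ΔE| = |9.0115e-13 − 2.5689e-13| = 6.44e-13 J = 4.02 MeV.

4.02 MeV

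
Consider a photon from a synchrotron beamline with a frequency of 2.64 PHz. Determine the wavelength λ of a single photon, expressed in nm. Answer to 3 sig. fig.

Convert to SI: f = 2.64 PHz = 2.64·10^15 Hz.
Apply λ = c/f: λ = 1.136·10^-7 m.
Converting to nm: λ = 113.6 nm ≈ 114 nm.

114 nm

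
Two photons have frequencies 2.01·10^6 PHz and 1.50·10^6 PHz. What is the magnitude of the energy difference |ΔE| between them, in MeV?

Using E = hf: E₁ = 1.332·10^-12 J, E₂ = 9.939·10^-13 J.
|ΔE| = |1.332·10^-12 − 9.939·10^-13| = 3.38·10^-13 J = 2.11 MeV.

2.11 MeV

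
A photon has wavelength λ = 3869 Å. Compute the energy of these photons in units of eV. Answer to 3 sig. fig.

Convert to SI: λ = 3869 Å = 3.869·10^-7 m.
For a photon E = hc/λ, so E = 5.134·10^-19 J.
Converting to eV: E = 3.205 eV ≈ 3.20 eV.

3.20 eV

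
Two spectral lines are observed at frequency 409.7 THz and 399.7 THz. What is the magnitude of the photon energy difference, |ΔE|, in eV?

0.0414 eV

Using E = hf: E₁ = 2.7147e-19 J, E₂ = 2.6484e-19 J.
|ΔE| = |2.7147e-19 − 2.6484e-19| = 6.63e-21 J = 0.0414 eV.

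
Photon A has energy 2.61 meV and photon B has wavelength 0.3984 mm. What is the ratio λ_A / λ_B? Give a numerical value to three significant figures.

λ_A = 4.750 × 10^-4 m (from energy = 2.61 meV, via λ = hc/E).
λ_B = 3.984 × 10^-4 m (from wavelength = 0.3984 mm, via λ given directly).
Ratio = 4.750 × 10^-4 / 3.984 × 10^-4 = 1.19.

1.19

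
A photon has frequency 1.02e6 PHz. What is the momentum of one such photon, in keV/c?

4220 keV/c

In SI units: f = 1.02e6 PHz = 1.02e21 Hz.
Apply p = hf/c: p = 2.254e-21 kg·m/s.
Converting to keV/c: p = 4218 keV/c ≈ 4220 keV/c.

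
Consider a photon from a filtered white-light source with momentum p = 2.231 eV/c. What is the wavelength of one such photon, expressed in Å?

Take h = 6.62607015e-34 J·s, c = 2.99792458e8 m/s, 1 eV = 1.602176634e-19 J.
Convert to SI: p = 2.231 eV/c = 1.1923e-27 kg·m/s.
The photon relation is λ = h/p, giving λ = 5.557e-7 m.
Converting to Å: λ = 5557 Å ≈ 5560 Å.

5560 Å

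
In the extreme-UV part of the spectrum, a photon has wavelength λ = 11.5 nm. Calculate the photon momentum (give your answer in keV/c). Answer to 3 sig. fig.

0.108 keV/c

(h = 6.62607015·10^-34 J·s, c = 2.99792458·10^8 m/s, 1 eV = 1.602176634·10^-19 J.)
First convert: λ = 11.5 nm = 1.15·10^-8 m.
The photon relation is p = h/λ, giving p = 5.762·10^-26 kg·m/s.
Converting to keV/c: p = 0.1078 keV/c ≈ 0.108 keV/c.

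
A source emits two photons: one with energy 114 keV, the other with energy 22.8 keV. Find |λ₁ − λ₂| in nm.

0.0435 nm

Using λ = hc/E: λ₁ = 1.088 × 10^-11 m, λ₂ = 5.438 × 10^-11 m.
|Δλ| = |1.088 × 10^-11 − 5.438 × 10^-11| = 4.35 × 10^-11 m = 0.0435 nm.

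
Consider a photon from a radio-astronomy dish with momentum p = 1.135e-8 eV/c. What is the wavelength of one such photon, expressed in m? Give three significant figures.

109 m

Convert to SI: p = 1.135e-8 eV/c = 6.0658e-36 kg·m/s.
Apply λ = h/p: λ = 109.2 m.
So λ ≈ 109 m.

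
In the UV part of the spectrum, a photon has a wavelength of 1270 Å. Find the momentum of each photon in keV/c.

(h = 6.62607015e-34 J·s, c = 2.99792458e8 m/s, 1 eV = 1.602176634e-19 J.)
Convert to SI: λ = 1270 Å = 1.27e-7 m.
Apply p = h/λ: p = 5.217e-27 kg·m/s.
Converting to keV/c: p = 0.009763 keV/c ≈ 9.76e-3 keV/c.

9.76e-3 keV/c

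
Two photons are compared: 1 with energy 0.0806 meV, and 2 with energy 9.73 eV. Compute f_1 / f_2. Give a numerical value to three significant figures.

8.28 × 10^-6

f_1 = 1.949 × 10^10 Hz (from energy = 0.0806 meV, via f = E/h).
f_2 = 2.353 × 10^15 Hz (from energy = 9.73 eV, via f = E/h).
Ratio = 1.949 × 10^10 / 2.353 × 10^15 = 8.28 × 10^-6.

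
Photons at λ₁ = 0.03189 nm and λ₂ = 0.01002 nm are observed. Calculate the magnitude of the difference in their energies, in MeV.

0.0849 MeV

Using E = hc/λ: E₁ = 6.2291 × 10^-15 J, E₂ = 1.9825 × 10^-14 J.
|ΔE| = |6.2291 × 10^-15 − 1.9825 × 10^-14| = 1.36 × 10^-14 J = 0.0849 MeV.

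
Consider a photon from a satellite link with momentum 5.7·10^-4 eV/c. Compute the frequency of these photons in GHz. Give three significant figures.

Use h = 6.62607015·10^-34 J·s, c = 2.99792458·10^8 m/s, 1 eV = 1.602176634·10^-19 J.
First convert: p = 5.7·10^-4 eV/c = 3.0462·10^-31 kg·m/s.
The photon relation is f = pc/h, giving f = 1.378·10^11 Hz.
Converting to GHz: f = 137.8 GHz ≈ 138 GHz.

138 GHz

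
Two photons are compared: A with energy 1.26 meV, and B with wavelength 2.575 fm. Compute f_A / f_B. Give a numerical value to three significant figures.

2.62e-12

f_A = 3.047e11 Hz (from energy = 1.26 meV, via f = E/h).
f_B = 1.164e23 Hz (from wavelength = 2.575 fm, via f = c/λ).
Ratio = 3.047e11 / 1.164e23 = 2.62e-12.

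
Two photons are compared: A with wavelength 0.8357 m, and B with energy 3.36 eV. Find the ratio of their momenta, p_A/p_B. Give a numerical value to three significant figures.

4.42 × 10^-7

p_A = 7.929 × 10^-34 kg·m/s (from wavelength = 0.8357 m, via p = h/λ).
p_B = 1.796 × 10^-27 kg·m/s (from energy = 3.36 eV, via p = E/c).
Ratio = 7.929 × 10^-34 / 1.796 × 10^-27 = 4.42 × 10^-7.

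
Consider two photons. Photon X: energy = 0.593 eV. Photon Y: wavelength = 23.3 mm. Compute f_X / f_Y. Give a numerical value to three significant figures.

f_X = 1.434 × 10^14 Hz (from energy = 0.593 eV, via f = E/h).
f_Y = 1.287 × 10^10 Hz (from wavelength = 23.3 mm, via f = c/λ).
Ratio = 1.434 × 10^14 / 1.287 × 10^10 = 1.11 × 10^4.

1.11 × 10^4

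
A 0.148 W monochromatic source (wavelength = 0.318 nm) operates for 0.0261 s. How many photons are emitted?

6.18e12 photons

Total energy: E_total = P·t = 0.148 × 0.0261 = 0.003863 J.
Per-photon energy: E = 6.247e-16 J.
N = E_total / E_photon = 6.18e12.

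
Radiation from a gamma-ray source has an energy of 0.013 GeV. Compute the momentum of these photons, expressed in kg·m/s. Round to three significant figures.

6.95·10^-21 kg·m/s

First convert: E = 0.013 GeV = 2.0828·10^-12 J.
For a photon p = E/c, so p = 6.948·10^-21 kg·m/s.
So p ≈ 6.95·10^-21 kg·m/s.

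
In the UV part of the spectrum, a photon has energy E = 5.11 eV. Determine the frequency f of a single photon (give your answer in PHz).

Take h = 6.62607015 × 10^-34 J·s, 1 eV = 1.602176634 × 10^-19 J.
Convert to SI: E = 5.11 eV = 8.1871 × 10^-19 J.
For a photon f = E/h, so f = 1.236 × 10^15 Hz.
Converting to PHz: f = 1.236 PHz ≈ 1.24 PHz.

1.24 PHz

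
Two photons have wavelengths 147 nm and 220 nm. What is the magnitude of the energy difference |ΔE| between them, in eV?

Using E = hc/λ: E₁ = 1.351·10^-18 J, E₂ = 9.029·10^-19 J.
|ΔE| = |1.351·10^-18 − 9.029·10^-19| = 4.48·10^-19 J = 2.80 eV.

2.80 eV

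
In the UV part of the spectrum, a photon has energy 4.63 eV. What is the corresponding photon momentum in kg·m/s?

2.47·10^-27 kg·m/s

Use c = 2.99792458·10^8 m/s, 1 eV = 1.602176634·10^-19 J.
First convert: E = 4.63 eV = 7.4181·10^-19 J.
Apply p = E/c: p = 2.474·10^-27 kg·m/s.
So p ≈ 2.47·10^-27 kg·m/s.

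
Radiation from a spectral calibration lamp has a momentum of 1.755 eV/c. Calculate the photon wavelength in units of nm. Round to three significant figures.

(h = 6.62607015e-34 J·s, c = 2.99792458e8 m/s, 1 eV = 1.602176634e-19 J.)
First convert: p = 1.755 eV/c = 9.3792e-28 kg·m/s.
For a photon λ = h/p, so λ = 7.065e-7 m.
Converting to nm: λ = 706.5 nm ≈ 706 nm.

706 nm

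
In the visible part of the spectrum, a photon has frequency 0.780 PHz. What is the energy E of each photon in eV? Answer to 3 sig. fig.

3.23 eV

(h = 6.62607015 × 10^-34 J·s, 1 eV = 1.602176634 × 10^-19 J.)
First convert: f = 0.780 PHz = 7.80 × 10^14 Hz.
For a photon E = hf, so E = 5.168 × 10^-19 J.
Converting to eV: E = 3.226 eV ≈ 3.23 eV.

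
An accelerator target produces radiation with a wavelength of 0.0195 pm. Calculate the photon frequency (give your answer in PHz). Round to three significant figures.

1.54 × 10^7 PHz

(c = 2.99792458 × 10^8 m/s.)
Convert to SI: λ = 0.0195 pm = 1.95 × 10^-14 m.
Apply f = c/λ: f = 1.537 × 10^22 Hz.
Converting to PHz: f = 1.537 × 10^7 PHz ≈ 1.54 × 10^7 PHz.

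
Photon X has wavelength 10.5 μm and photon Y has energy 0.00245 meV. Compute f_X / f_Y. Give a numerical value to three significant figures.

f_X = 2.855e13 Hz (from wavelength = 10.5 μm, via f = c/λ).
f_Y = 5.924e8 Hz (from energy = 0.00245 meV, via f = E/h).
Ratio = 2.855e13 / 5.924e8 = 4.82e4.

4.82e4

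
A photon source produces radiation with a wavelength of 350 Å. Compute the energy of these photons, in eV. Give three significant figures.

35.4 eV

Take h = 6.62607015 × 10^-34 J·s, c = 2.99792458 × 10^8 m/s, 1 eV = 1.602176634 × 10^-19 J.
First convert: λ = 350 Å = 3.5 × 10^-8 m.
Apply E = hc/λ: E = 5.676 × 10^-18 J.
Converting to eV: E = 35.42 eV ≈ 35.4 eV.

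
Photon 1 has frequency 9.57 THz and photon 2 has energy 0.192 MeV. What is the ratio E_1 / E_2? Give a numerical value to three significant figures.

2.06e-7

E_1 = 6.341e-21 J (from frequency = 9.57 THz, via E = hf).
E_2 = 3.076e-14 J (from energy = 0.192 MeV, via E given directly).
Ratio = 6.341e-21 / 3.076e-14 = 2.06e-7.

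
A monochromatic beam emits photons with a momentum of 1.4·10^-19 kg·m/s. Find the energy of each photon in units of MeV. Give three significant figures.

262 MeV

(c = 2.99792458·10^8 m/s, 1 eV = 1.602176634·10^-19 J.)
Since E = pc for a photon, E = 4.197·10^-11 J.
Converting to MeV: E = 262.0 MeV ≈ 262 MeV.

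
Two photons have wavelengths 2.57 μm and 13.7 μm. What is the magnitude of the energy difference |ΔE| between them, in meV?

392 meV

Using E = hc/λ: E₁ = 7.729e-20 J, E₂ = 1.450e-20 J.
|ΔE| = |7.729e-20 − 1.450e-20| = 6.28e-20 J = 392 meV.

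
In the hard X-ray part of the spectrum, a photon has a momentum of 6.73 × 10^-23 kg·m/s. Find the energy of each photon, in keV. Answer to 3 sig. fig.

126 keV

Since E = pc for a photon, E = 2.018 × 10^-14 J.
Converting to keV: E = 125.9 keV ≈ 126 keV.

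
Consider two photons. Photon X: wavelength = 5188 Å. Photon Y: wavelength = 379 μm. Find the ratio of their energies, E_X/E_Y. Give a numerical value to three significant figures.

E_X = 3.829 × 10^-19 J (from wavelength = 5188 Å, via E = hc/λ).
E_Y = 5.241 × 10^-22 J (from wavelength = 379 μm, via E = hc/λ).
Ratio = 3.829 × 10^-19 / 5.241 × 10^-22 = 731.

731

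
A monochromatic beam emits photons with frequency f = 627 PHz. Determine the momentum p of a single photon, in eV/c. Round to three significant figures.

Convert to SI: f = 627 PHz = 6.27e17 Hz.
Apply p = hf/c: p = 1.386e-24 kg·m/s.
Converting to eV/c: p = 2593 eV/c ≈ 2590 eV/c.

2590 eV/c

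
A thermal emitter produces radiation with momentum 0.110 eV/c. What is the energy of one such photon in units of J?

1.76 × 10^-20 J

Use c = 2.99792458 × 10^8 m/s, 1 eV = 1.602176634 × 10^-19 J.
First convert: p = 0.110 eV/c = 5.8787 × 10^-29 kg·m/s.
The photon relation is E = pc, giving E = 1.762 × 10^-20 J.
So E ≈ 1.76 × 10^-20 J.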